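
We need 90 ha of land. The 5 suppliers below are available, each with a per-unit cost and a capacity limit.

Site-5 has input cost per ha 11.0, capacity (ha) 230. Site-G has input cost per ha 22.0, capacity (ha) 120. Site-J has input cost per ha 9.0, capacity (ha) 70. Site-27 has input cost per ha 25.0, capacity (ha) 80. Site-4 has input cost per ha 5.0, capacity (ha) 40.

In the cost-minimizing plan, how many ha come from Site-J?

50

Use suppliers in increasing cost order.
Take 40 from Site-4 at 5.0 ; need 50 more.
Take 50 from Site-J at 9.0 to finish.
Site-5, Site-G, Site-27: unused.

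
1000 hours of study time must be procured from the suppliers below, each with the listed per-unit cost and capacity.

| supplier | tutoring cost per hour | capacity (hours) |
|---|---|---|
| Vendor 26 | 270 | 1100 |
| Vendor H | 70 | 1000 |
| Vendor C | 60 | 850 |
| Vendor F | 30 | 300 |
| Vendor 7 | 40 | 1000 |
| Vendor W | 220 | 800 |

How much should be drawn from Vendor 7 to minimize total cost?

Use suppliers in increasing cost order.
Vendor F (30): use full 300 → 700 hours to go.
Take 700 from Vendor 7 at 40 to finish.
Vendor C, Vendor H, Vendor W, Vendor 26: unused.

700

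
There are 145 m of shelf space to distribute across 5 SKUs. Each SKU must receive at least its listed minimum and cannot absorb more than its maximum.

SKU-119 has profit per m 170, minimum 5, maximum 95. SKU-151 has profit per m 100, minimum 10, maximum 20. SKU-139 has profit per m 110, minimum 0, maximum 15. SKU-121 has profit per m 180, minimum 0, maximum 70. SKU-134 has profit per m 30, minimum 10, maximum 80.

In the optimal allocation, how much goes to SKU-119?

Meeting every minimum uses 5+10+0+0+10 = 25 m, leaving 120.
Order the SKUs by profit per m: SKU-121 180 > SKU-119 170 > SKU-139 110 > SKU-151 100 > SKU-134 30.
Give SKU-121 70 more to hit its cap of 70 ; 50 left.
Only 50 left; SKU-119 takes them to reach 55.

55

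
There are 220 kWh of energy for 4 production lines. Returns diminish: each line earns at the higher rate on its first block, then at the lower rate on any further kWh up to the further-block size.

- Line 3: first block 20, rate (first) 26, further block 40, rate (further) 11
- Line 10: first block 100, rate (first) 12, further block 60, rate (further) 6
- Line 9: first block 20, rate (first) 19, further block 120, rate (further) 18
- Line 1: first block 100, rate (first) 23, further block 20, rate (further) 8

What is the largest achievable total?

4640

Treat each block as its own option and order by rate: Line 3/first 26 > Line 1/first 23 > Line 9/first 19 > Line 9/second 18 > Line 10/first 12 > Line 3/second 11 > Line 1/second 8 > Line 10/second 6.
Line 3 first at 26: fill all 20 → 200 left.
Line 1/first (23): +100 → 100 left.
Fill Line 9 first block (20 at 19) → 80 left.
Line 9 second at 18: only 80 left, fill 80.
Total = 26×20 + 23×100 + 19×20 + 18×80 = 4640.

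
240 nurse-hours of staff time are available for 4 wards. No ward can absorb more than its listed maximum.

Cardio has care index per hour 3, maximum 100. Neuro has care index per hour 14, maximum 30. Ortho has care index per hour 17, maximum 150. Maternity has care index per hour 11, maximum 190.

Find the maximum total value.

Order the wards by care index per hour: Ortho 17 > Neuro 14 > Maternity 11 > Cardio 3.
Give Ortho 150 to hit its cap of 150 → 90 left.
Neuro: +30 to 30 (cap) → 60 left.
Maternity has room for 190 but only 60 remain, so it gets 60.
Total = 14×30 + 17×150 + 11×60 = 3630.

3630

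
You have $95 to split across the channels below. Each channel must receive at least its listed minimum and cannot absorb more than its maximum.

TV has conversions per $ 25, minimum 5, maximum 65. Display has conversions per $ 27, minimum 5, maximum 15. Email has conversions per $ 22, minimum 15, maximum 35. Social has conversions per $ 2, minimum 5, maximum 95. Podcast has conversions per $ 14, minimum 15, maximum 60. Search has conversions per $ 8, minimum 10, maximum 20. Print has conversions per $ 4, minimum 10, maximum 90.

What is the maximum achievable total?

1700

Meeting every minimum uses 5+5+15+5+15+10+10 = 65 $, leaving 30.
Highest conversions per $ first: Display 27 > TV 25 > Email 22 > Podcast 14 > Search 8 > Print 4 > Social 2.
Display takes 10 more to reach its cap of 15 ; 20 left.
Only 20 left; TV takes them to reach 25.
Total = 25×25 + 27×15 + 22×15 + 2×5 + 14×15 + 8×10 + 4×10 = 1700.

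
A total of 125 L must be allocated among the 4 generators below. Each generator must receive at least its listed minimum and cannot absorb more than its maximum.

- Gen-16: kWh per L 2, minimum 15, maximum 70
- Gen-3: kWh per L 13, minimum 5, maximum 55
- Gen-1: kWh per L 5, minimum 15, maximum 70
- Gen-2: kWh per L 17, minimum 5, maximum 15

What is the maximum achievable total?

1200

Meeting every minimum uses 15+5+15+5 = 40 L, leaving 85.
Highest kWh per L first: Gen-2 17 > Gen-3 13 > Gen-1 5 > Gen-16 2.
Gen-2: +10 to 15 (cap) → 75 left.
Gen-3 takes 50 more to reach its cap of 55 → 25 left.
Gen-1: +25 (room for 55) → 40. Pool exhausted.
Total = 2×15 + 13×55 + 5×40 + 17×15 = 1200.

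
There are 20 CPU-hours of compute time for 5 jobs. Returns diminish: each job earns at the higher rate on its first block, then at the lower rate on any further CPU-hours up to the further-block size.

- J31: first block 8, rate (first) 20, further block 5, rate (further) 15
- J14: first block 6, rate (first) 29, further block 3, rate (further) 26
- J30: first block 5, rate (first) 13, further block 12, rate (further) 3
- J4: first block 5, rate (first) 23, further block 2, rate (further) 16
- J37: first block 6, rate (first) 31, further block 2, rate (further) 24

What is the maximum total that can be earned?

555

Treat each block as its own option and order by rate: J37/tier1 31 > J14/tier1 29 > J14/tier2 26 > J37/tier2 24 > J4/tier1 23 > J31/tier1 20 > J4/tier2 16 > J31/tier2 15 > J30/tier1 13 > J30/tier2 3.
J37/tier1 (31): +6 — 14 left.
J14/tier1 (29): +6 — 8 left.
J14/tier2 (26): +3 — 5 left.
J37 tier2 at 24: fill all 2 — 3 left.
J4 tier1 at 23: only 3 left, fill 3.
Total = 31×6 + 29×6 + 26×3 + 24×2 + 23×3 = 555.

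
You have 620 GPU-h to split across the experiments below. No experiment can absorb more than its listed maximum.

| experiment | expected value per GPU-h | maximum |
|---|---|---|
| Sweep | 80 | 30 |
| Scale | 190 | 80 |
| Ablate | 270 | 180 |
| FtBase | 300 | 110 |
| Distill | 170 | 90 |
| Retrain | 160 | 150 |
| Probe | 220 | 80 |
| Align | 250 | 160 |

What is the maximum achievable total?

Rank by expected value per GPU-h: FtBase 300 > Ablate 270 > Align 250 > Probe 220 > Scale 190 > Distill 170 > Retrain 160 > Sweep 80.
Give FtBase 110 to hit its cap of 110 → 510 left.
Give Ablate 180 to hit its cap of 180 → 330 left.
Align takes 160 to reach its cap of 160 → 170 left.
Probe takes 80 to reach its cap of 80 → 90 left.
Scale takes 80 to reach its cap of 80 → 10 left.
Distill has room for 90 but only 10 remain, so it gets 10.
Total = 190×80 + 270×180 + 300×110 + 170×10 + 220×80 + 250×160 = 156100.

156100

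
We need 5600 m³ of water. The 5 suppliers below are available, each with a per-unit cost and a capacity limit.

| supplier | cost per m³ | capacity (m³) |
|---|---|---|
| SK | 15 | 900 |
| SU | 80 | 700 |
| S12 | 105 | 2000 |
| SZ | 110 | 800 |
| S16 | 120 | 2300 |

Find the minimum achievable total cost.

511500

Use suppliers in increasing cost order.
SK (15): use full 900 ; 4700 m³ to go.
Take 700 from SU at 80 ; need 4000 more.
S12 (105): use full 2000 ; 2000 m³ to go.
SZ at 110: take all 800 m³ ; 1200 still needed.
S16 at 120: take 1200 of its 2300 ; requirement met.
Cost = 900×15 + 700×80 + 2000×105 + 800×110 + 1200×120 = 511500.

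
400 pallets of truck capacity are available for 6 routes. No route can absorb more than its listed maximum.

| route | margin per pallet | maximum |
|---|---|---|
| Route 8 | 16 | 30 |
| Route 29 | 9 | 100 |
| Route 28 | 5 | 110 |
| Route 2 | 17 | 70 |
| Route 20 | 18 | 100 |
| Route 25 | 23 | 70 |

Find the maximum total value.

Rank by margin per pallet: Route 25 23 > Route 20 18 > Route 2 17 > Route 8 16 > Route 29 9 > Route 28 5.
Give Route 25 70 to hit its cap of 70 ; 330 left.
Route 20: +100 to 100 (cap) ; 230 left.
Give Route 2 70 to hit its cap of 70 ; 160 left.
Route 8: +30 to 30 (cap) ; 130 left.
Route 29: +100 to 100 (cap) ; 30 left.
Route 28: +30 (room for 110) → 30. Pool exhausted.
Total = 16×30 + 9×100 + 5×30 + 17×70 + 18×100 + 23×70 = 6130.

6130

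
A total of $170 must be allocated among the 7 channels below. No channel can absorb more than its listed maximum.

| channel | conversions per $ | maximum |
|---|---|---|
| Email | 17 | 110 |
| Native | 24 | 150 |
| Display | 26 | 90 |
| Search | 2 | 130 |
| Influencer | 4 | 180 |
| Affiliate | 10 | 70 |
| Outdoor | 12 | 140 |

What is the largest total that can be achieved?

Order the channels by conversions per $: Display 26 > Native 24 > Email 17 > Outdoor 12 > Affiliate 10 > Influencer 4 > Search 2.
Display: +90 to 90 (cap) ; 80 left.
Only 80 left; Native takes them to reach 80.
Total = 24×80 + 26×90 = 4260.

4260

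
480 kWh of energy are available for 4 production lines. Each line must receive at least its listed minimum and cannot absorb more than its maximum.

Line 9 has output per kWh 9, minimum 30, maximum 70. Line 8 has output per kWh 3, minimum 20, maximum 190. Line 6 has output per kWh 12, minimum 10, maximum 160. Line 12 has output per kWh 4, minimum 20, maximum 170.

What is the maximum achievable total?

Meeting every minimum uses 30+20+10+20 = 80 kWh, leaving 400.
Highest output per kWh first: Line 6 12 > Line 9 9 > Line 12 4 > Line 8 3.
Line 6 takes 150 more to reach its cap of 160 ; 250 left.
Line 9 takes 40 more to reach its cap of 70 ; 210 left.
Line 12: +150 to 170 (cap) ; 60 left.
Line 8 has room for 170 more but only 60 remain, so it gets 80.
Total = 9×70 + 3×80 + 12×160 + 4×170 = 3470.

3470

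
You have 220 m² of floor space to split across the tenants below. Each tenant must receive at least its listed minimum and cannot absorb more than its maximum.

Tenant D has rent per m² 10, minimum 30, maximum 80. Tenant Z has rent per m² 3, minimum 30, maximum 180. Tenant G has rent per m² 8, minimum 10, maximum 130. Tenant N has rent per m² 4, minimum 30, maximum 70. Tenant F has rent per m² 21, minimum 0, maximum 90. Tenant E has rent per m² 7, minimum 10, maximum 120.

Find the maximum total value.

Meeting every minimum uses 30+30+10+30+0+10 = 110 m², leaving 110.
Order the tenants by rent per m²: Tenant F 21 > Tenant D 10 > Tenant G 8 > Tenant E 7 > Tenant N 4 > Tenant Z 3.
Give Tenant F 90 more to hit its cap of 90 — 20 left.
Tenant D has room for 50 more but only 20 remain, so it gets 50.
Total = 10×50 + 3×30 + 8×10 + 4×30 + 21×90 + 7×10 = 2750.

2750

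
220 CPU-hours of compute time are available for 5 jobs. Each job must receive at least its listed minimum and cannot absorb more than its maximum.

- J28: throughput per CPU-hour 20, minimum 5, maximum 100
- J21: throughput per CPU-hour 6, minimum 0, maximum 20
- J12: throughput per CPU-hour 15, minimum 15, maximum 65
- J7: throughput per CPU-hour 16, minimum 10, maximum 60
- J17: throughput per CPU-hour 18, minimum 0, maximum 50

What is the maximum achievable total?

4005

Meeting every minimum uses 5+0+15+10+0 = 30 CPU-hours, leaving 190.
Order the jobs by throughput per CPU-hour: J28 20 > J17 18 > J7 16 > J12 15 > J21 6.
J28 takes 95 more to reach its cap of 100 — 95 left.
J17: +50 to 50 (cap) — 45 left.
J7 has room for 50 more but only 45 remain, so it gets 55.
Total = 20×100 + 15×15 + 16×55 + 18×50 = 4005.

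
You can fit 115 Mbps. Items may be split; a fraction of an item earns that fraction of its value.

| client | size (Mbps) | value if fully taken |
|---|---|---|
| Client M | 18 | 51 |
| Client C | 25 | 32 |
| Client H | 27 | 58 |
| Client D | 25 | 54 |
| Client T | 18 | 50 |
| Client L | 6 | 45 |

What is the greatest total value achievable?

Rank by value-to-size ratio: Client L 45/6≈7.5, Client M 51/18≈2.83, Client T 50/18≈2.78, Client D 54/25≈2.16, Client H 58/27≈2.15, Client C 32/25≈1.28.
Client L: take in full, 6 Mbps for value 45 — 109 left.
Client M: take in full, 18 Mbps for value 51 — 91 left.
All 18 Mbps of Client T fit (value 50) — 73 remain.
All 25 Mbps of Client D fit (value 54) — 48 remain.
Client H: take in full, 27 Mbps for value 58 — 21 left.
Fill the last 21 Mbps with part of Client C: 21/25 of it earns 26.88.
Total value = 284.88.

284.88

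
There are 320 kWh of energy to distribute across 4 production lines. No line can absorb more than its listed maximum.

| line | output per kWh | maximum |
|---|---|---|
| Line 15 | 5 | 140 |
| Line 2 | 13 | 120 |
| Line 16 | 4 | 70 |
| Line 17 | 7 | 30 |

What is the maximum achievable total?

2590

Order the production lines by output per kWh: Line 2 13 > Line 17 7 > Line 15 5 > Line 16 4.
Line 2: +120 to 120 (cap) — 200 left.
Give Line 17 30 to hit its cap of 30 — 170 left.
Give Line 15 140 to hit its cap of 140 — 30 left.
Line 16: +30 (room for 70) → 30. Pool exhausted.
Total = 5×140 + 13×120 + 4×30 + 7×30 = 2590.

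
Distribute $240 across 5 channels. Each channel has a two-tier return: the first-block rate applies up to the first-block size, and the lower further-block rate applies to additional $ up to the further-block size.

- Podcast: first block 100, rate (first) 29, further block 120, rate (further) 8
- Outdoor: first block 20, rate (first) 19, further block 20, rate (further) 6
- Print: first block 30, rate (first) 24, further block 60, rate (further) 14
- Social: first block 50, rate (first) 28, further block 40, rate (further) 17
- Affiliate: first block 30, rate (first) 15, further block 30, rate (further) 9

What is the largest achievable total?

Order all 10 blocks by rate: Podcast/first 29 > Social/first 28 > Print/first 24 > Outdoor/first 19 > Social/second 17 > Affiliate/first 15 > Print/second 14 > Affiliate/second 9 > Podcast/second 8 > Outdoor/second 6.
Fill Podcast first block (100 at 29) ; 140 left.
Fill Social first block (50 at 28) ; 90 left.
Fill Print first block (30 at 24) ; 60 left.
Fill Outdoor first block (20 at 19) ; 40 left.
Social/second (17): +40 ; 0 left.
Total = 29×100 + 28×50 + 24×30 + 19×20 + 17×40 = 6080.

6080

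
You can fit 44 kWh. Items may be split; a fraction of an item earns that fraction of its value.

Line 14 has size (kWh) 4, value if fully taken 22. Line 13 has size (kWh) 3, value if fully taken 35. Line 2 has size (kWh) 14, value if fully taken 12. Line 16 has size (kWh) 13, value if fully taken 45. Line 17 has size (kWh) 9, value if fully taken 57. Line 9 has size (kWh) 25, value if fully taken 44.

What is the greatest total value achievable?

Sort by value density: Line 13 35/3≈11.7, Line 17 57/9≈6.33, Line 14 22/4≈5.5, Line 16 45/13≈3.46, Line 9 44/25≈1.76, Line 2 12/14≈0.857.
All 3 kWh of Line 13 fit (value 35) → 41 remain.
Line 17: take in full, 9 kWh for value 57 → 32 left.
Line 14: take in full, 4 kWh for value 22 → 28 left.
Line 16: take in full, 13 kWh for value 45 → 15 left.
Fill the last 15 kWh with part of Line 9: 15/25 of it earns 26.4.
Total value = 185.4.

185.4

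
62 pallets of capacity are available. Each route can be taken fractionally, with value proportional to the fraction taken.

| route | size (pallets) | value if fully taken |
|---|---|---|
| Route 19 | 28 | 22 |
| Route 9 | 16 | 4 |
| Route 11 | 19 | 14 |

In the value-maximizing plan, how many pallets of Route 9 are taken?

Sort by value density: Route 19 22/28≈0.786, Route 11 14/19≈0.737, Route 9 4/16≈0.25.
Route 19: take in full, 28 pallets for value 22 ; 34 left.
Route 11: take in full, 19 pallets for value 14 ; 15 left.
Only 15 pallets remain; take 15/16 of Route 9 for value 4×15/16 = 3.75.

15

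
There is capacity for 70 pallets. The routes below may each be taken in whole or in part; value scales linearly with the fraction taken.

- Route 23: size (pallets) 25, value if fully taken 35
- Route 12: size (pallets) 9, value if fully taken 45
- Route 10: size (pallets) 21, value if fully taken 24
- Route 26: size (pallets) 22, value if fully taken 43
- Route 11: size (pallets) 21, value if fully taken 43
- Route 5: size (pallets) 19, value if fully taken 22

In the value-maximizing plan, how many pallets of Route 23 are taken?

18

Rank by value-to-size ratio: Route 12 45/9≈5, Route 11 43/21≈2.05, Route 26 43/22≈1.95, Route 23 35/25≈1.4, Route 5 22/19≈1.16, Route 10 24/21≈1.14.
Route 12: take in full, 9 pallets for value 45 — 61 left.
Route 11: take in full, 21 pallets for value 43 — 40 left.
Route 26: take in full, 22 pallets for value 43 — 18 left.
Fill the last 18 pallets with part of Route 23: 18/25 of it earns 25.2.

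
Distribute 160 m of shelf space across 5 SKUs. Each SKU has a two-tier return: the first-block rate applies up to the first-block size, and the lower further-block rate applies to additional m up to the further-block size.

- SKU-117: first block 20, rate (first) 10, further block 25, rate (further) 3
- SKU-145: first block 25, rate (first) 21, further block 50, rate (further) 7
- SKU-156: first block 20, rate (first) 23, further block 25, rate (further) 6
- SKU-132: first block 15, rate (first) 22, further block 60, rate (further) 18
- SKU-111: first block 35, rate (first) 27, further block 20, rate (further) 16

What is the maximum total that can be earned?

Treat each block as its own option and order by rate: SKU-111/first 27 > SKU-156/first 23 > SKU-132/first 22 > SKU-145/first 21 > SKU-132/second 18 > SKU-111/second 16 > SKU-117/first 10 > SKU-145/second 7 > SKU-156/second 6 > SKU-117/second 3.
Fill SKU-111 first block (35 at 27) — 125 left.
SKU-156/first (23): +20 — 105 left.
SKU-132/first (22): +15 — 90 left.
Fill SKU-145 first block (25 at 21) — 65 left.
SKU-132 second at 18: fill all 60 — 5 left.
SKU-111 second at 16: only 5 left, fill 5.
Total = 27×35 + 23×20 + 22×15 + 21×25 + 18×60 + 16×5 = 3420.

3420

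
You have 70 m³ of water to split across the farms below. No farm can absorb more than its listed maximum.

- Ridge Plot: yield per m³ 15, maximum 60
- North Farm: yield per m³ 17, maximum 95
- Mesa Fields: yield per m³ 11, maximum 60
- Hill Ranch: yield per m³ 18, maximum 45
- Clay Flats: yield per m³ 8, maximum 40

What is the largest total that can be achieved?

Order the farms by yield per m³: Hill Ranch 18 > North Farm 17 > Ridge Plot 15 > Mesa Fields 11 > Clay Flats 8.
Give Hill Ranch 45 to hit its cap of 45 ; 25 left.
North Farm: +25 (room for 95) → 25. Pool exhausted.
Total = 17×25 + 18×45 = 1235.

1235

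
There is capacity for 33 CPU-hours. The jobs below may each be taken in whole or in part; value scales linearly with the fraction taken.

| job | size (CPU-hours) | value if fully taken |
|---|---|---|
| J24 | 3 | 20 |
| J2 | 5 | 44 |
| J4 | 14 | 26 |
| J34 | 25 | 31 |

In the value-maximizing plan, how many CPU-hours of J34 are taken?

Best value per unit of size first: J2 44/5≈8.8, J24 20/3≈6.67, J4 26/14≈1.86, J34 31/25≈1.24.
J2: take in full, 5 CPU-hours for value 44 → 28 left.
J24: take in full, 3 CPU-hours for value 20 → 25 left.
Take all of J4 (14 CPU-hours, value 26) → 11 CPU-hours left.
11 CPU-hours left: a 11/25 share of J34 gives 31×11/25 = 13.64.

11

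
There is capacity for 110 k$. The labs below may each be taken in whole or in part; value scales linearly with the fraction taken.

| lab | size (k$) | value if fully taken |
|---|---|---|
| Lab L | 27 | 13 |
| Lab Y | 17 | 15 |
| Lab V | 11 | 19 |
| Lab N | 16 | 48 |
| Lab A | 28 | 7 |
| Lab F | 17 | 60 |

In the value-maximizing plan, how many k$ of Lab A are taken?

22

Sort by value density: Lab F 60/17≈3.53, Lab N 48/16≈3, Lab V 19/11≈1.73, Lab Y 15/17≈0.882, Lab L 13/27≈0.481, Lab A 7/28≈0.25.
Lab F: take in full, 17 k$ for value 60 ; 93 left.
All 16 k$ of Lab N fit (value 48) ; 77 remain.
All 11 k$ of Lab V fit (value 19) ; 66 remain.
All 17 k$ of Lab Y fit (value 15) ; 49 remain.
Take all of Lab L (27 k$, value 13) ; 22 k$ left.
22 k$ left: a 22/28 share of Lab A gives 7×22/28 = 5.5.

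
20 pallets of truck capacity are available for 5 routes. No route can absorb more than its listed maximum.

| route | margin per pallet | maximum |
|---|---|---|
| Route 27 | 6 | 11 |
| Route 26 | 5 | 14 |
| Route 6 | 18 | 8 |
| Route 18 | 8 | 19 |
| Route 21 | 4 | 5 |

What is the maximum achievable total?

240

Highest margin per pallet first: Route 6 18 > Route 18 8 > Route 27 6 > Route 26 5 > Route 21 4.
Route 6 takes 8 to reach its cap of 8 ; 12 left.
Route 18 has room for 19 but only 12 remain, so it gets 12.
Total = 18×8 + 8×12 = 240.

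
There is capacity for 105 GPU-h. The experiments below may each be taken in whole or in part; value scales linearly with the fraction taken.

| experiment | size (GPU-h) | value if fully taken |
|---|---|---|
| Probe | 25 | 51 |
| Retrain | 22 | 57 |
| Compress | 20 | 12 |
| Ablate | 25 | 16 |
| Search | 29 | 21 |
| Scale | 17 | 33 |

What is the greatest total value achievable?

169.68

Best value per unit of size first: Retrain 57/22≈2.59, Probe 51/25≈2.04, Scale 33/17≈1.94, Search 21/29≈0.724, Ablate 16/25≈0.64, Compress 12/20≈0.6.
Retrain: take in full, 22 GPU-h for value 57 ; 83 left.
All 25 GPU-h of Probe fit (value 51) ; 58 remain.
Scale: take in full, 17 GPU-h for value 33 ; 41 left.
Take all of Search (29 GPU-h, value 21) ; 12 GPU-h left.
12 GPU-h left: a 12/25 share of Ablate gives 16×12/25 = 7.68.
Total value = 169.68.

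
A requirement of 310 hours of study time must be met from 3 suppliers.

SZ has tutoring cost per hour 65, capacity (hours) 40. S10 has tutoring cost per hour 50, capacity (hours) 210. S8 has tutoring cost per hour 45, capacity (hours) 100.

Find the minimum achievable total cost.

15000

Cheapest first:
S8 at 45: take all 100 hours → 210 still needed.
S10 at 50: take all 210 hours → 0 still needed.
SZ: unused.
Cost = 100×45 + 210×50 = 15000.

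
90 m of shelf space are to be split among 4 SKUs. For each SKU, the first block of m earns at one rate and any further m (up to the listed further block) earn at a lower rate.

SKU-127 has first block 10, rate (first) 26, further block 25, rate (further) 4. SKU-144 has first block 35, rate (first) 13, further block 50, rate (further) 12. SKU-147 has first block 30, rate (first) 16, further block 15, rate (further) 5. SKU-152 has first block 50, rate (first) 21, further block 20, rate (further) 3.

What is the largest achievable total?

Order all 8 blocks by rate: SKU-127/first 26 > SKU-152/first 21 > SKU-147/first 16 > SKU-144/first 13 > SKU-144/second 12 > SKU-147/second 5 > SKU-127/second 4 > SKU-152/second 3.
SKU-127 first at 26: fill all 10 → 80 left.
SKU-152/first (21): +50 → 30 left.
SKU-147 first at 16: fill all 30 → 0 left.
Total = 26×10 + 21×50 + 16×30 = 1790.

1790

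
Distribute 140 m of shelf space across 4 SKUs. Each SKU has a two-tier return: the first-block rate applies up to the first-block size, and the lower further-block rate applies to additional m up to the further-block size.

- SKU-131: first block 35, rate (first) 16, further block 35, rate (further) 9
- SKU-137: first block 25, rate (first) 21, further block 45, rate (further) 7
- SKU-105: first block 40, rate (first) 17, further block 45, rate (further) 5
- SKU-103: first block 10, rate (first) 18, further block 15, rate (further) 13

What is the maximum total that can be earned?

2275

Order all 8 blocks by rate: SKU-137/tier1 21 > SKU-103/tier1 18 > SKU-105/tier1 17 > SKU-131/tier1 16 > SKU-103/tier2 13 > SKU-131/tier2 9 > SKU-137/tier2 7 > SKU-105/tier2 5.
SKU-137 tier1 at 21: fill all 25 ; 115 left.
SKU-103 tier1 at 18: fill all 10 ; 105 left.
SKU-105 tier1 at 17: fill all 40 ; 65 left.
SKU-131/tier1 (16): +35 ; 30 left.
SKU-103/tier2 (13): +15 ; 15 left.
SKU-131/tier2: +15 of 35 at 9; pool empty.
Total = 21×25 + 18×10 + 17×40 + 16×35 + 13×15 + 9×15 = 2275.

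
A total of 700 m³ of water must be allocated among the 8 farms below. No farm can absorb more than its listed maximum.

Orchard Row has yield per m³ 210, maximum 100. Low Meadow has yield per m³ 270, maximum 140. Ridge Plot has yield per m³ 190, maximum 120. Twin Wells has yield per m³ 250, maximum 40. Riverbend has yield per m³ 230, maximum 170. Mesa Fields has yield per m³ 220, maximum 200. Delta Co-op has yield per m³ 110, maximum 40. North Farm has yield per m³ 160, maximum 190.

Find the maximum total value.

161400

Highest yield per m³ first: Low Meadow 270 > Twin Wells 250 > Riverbend 230 > Mesa Fields 220 > Orchard Row 210 > Ridge Plot 190 > North Farm 160 > Delta Co-op 110.
Low Meadow: +140 to 140 (cap) — 560 left.
Give Twin Wells 40 to hit its cap of 40 — 520 left.
Riverbend takes 170 to reach its cap of 170 — 350 left.
Mesa Fields takes 200 to reach its cap of 200 — 150 left.
Give Orchard Row 100 to hit its cap of 100 — 50 left.
Ridge Plot has room for 120 but only 50 remain, so it gets 50.
Total = 210×100 + 270×140 + 190×50 + 250×40 + 230×170 + 220×200 = 161400.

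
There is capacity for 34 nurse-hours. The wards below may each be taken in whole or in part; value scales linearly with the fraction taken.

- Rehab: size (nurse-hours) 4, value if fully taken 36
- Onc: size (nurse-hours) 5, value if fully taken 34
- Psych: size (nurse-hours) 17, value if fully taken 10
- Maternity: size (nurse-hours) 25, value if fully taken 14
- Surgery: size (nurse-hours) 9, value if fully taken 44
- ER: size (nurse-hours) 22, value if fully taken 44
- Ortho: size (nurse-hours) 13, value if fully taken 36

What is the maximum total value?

156

Rank by value-to-size ratio: Rehab 36/4≈9, Onc 34/5≈6.8, Surgery 44/9≈4.89, Ortho 36/13≈2.77, ER 44/22≈2, Psych 10/17≈0.588, Maternity 14/25≈0.56.
Rehab: take in full, 4 nurse-hours for value 36 — 30 left.
Take all of Onc (5 nurse-hours, value 34) — 25 nurse-hours left.
Take all of Surgery (9 nurse-hours, value 44) — 16 nurse-hours left.
Take all of Ortho (13 nurse-hours, value 36) — 3 nurse-hours left.
Only 3 nurse-hours remain; take 3/22 of ER for value 44×3/22 = 6.
Total value = 156.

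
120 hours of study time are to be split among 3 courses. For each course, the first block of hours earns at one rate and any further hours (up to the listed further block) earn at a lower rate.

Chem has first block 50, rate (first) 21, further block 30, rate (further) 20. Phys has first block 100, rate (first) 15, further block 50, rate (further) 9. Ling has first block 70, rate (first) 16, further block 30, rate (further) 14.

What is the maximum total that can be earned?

Rank every tier by rate: Chem/tier1 21 > Chem/tier2 20 > Ling/tier1 16 > Phys/tier1 15 > Ling/tier2 14 > Phys/tier2 9.
Fill Chem tier1 block (50 at 21) → 70 left.
Chem tier2 at 20: fill all 30 → 40 left.
40 remain; put them into Ling tier1 at 16.
Total = 21×50 + 20×30 + 16×40 = 2290.

2290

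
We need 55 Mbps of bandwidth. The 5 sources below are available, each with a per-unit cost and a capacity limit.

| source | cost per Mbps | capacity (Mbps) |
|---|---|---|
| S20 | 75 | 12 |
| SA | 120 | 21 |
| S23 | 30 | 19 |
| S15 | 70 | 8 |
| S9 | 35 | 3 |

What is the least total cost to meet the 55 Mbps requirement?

Use sources in increasing cost order.
Take 19 from S23 at 30 ; need 36 more.
S9 (35): use full 3 ; 33 Mbps to go.
S15 (70): use full 8 ; 25 Mbps to go.
S20 at 75: take all 12 Mbps ; 13 still needed.
SA at 120: take 13 of its 21 ; requirement met.
Cost = 19×30 + 3×35 + 8×70 + 12×75 + 13×120 = 3695.

3695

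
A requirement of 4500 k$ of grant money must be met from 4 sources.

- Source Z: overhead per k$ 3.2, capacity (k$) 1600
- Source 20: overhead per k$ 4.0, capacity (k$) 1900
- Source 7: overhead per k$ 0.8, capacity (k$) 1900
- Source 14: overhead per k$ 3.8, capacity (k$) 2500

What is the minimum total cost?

Cheapest first:
Take 1900 from Source 7 at 0.8 ; need 2600 more.
Take 1600 from Source Z at 3.2 ; need 1000 more.
Take 1000 from Source 14 at 3.8 to finish.
Source 20: unused.
Cost = 1900×0.8 + 1600×3.2 + 1000×3.8 = 10440.

10440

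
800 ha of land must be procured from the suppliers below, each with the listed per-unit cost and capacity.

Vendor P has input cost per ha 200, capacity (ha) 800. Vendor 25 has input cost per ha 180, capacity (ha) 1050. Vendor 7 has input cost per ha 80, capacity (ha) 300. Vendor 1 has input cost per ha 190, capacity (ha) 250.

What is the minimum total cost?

114000

Fill from the cheapest supplier first.
Vendor 7 (80): use full 300 — 500 ha to go.
Vendor 25 (180): take the remaining 500 — done.
Vendor 1, Vendor P: unused.
Cost = 300×80 + 500×180 = 114000.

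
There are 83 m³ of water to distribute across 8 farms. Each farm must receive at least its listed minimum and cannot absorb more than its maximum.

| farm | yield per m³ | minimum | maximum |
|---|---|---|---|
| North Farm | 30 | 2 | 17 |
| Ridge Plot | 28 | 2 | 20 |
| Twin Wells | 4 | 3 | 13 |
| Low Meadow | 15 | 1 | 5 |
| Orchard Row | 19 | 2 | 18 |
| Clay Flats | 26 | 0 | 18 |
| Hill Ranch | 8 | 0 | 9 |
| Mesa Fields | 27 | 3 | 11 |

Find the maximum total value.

2109

Meeting every minimum uses 2+2+3+1+2+0+0+3 = 13 m³, leaving 70.
Rank by yield per m³: North Farm 30 > Ridge Plot 28 > Mesa Fields 27 > Clay Flats 26 > Orchard Row 19 > Low Meadow 15 > Hill Ranch 8 > Twin Wells 4.
North Farm takes 15 more to reach its cap of 17 → 55 left.
Ridge Plot takes 18 more to reach its cap of 20 → 37 left.
Mesa Fields: +8 to 11 (cap) → 29 left.
Give Clay Flats 18 more to hit its cap of 18 → 11 left.
Only 11 left; Orchard Row takes them to reach 13.
Total = 30×17 + 28×20 + 4×3 + 15×1 + 19×13 + 26×18 + 27×11 = 2109.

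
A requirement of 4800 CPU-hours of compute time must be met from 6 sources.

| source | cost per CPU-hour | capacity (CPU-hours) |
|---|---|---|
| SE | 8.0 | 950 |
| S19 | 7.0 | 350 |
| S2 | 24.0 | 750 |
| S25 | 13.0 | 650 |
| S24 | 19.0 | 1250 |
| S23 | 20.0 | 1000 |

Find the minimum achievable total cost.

Cheapest first:
S19 (7.0): use full 350 ; 4450 CPU-hours to go.
SE (8.0): use full 950 ; 3500 CPU-hours to go.
Take 650 from S25 at 13.0 ; need 2850 more.
Take 1250 from S24 at 19.0 ; need 1600 more.
S23 (20.0): use full 1000 ; 600 CPU-hours to go.
S2 at 24.0: take 600 of its 750 ; requirement met.
Cost = 350×7.0 + 950×8.0 + 650×13.0 + 1250×19.0 + 1000×20.0 + 600×24.0 = 76650.

76650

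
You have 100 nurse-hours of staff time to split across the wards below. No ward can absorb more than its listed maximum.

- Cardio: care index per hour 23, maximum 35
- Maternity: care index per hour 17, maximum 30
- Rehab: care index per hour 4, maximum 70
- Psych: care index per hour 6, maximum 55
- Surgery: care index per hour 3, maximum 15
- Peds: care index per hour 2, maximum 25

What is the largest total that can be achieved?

1525

Highest care index per hour first: Cardio 23 > Maternity 17 > Psych 6 > Rehab 4 > Surgery 3 > Peds 2.
Cardio: +35 to 35 (cap) — 65 left.
Maternity takes 30 to reach its cap of 30 — 35 left.
Psych: +35 (room for 55) → 35. Pool exhausted.
Total = 23×35 + 17×30 + 6×35 = 1525.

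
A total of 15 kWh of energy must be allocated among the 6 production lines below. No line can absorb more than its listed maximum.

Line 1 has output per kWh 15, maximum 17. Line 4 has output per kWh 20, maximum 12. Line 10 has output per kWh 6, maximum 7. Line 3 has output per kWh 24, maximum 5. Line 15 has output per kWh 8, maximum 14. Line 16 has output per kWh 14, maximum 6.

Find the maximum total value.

Highest output per kWh first: Line 3 24 > Line 4 20 > Line 1 15 > Line 16 14 > Line 15 8 > Line 10 6.
Line 3 takes 5 to reach its cap of 5 — 10 left.
Line 4 has room for 12 but only 10 remain, so it gets 10.
Total = 20×10 + 24×5 = 320.

320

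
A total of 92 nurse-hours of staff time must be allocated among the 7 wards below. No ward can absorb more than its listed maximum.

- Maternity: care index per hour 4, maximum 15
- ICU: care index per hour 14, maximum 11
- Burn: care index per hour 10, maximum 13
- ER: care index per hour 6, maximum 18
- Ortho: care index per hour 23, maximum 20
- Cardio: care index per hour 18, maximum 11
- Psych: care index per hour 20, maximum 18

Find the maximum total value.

1414

Rank by care index per hour: Ortho 23 > Psych 20 > Cardio 18 > ICU 14 > Burn 10 > ER 6 > Maternity 4.
Ortho: +20 to 20 (cap) — 72 left.
Psych: +18 to 18 (cap) — 54 left.
Give Cardio 11 to hit its cap of 11 — 43 left.
Give ICU 11 to hit its cap of 11 — 32 left.
Burn takes 13 to reach its cap of 13 — 19 left.
ER takes 18 to reach its cap of 18 — 1 left.
Maternity: +1 (room for 15) → 1. Pool exhausted.
Total = 4×1 + 14×11 + 10×13 + 6×18 + 23×20 + 18×11 + 20×18 = 1414.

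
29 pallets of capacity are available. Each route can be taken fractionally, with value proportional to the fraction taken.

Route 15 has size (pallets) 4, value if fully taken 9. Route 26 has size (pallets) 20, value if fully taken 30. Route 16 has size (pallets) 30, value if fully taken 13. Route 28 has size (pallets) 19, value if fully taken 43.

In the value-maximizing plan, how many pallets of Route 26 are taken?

6

Sort by value density: Route 28 43/19≈2.26, Route 15 9/4≈2.25, Route 26 30/20≈1.5, Route 16 13/30≈0.433.
All 19 pallets of Route 28 fit (value 43) ; 10 remain.
Take all of Route 15 (4 pallets, value 9) ; 6 pallets left.
Only 6 pallets remain; take 6/20 of Route 26 for value 30×6/20 = 9.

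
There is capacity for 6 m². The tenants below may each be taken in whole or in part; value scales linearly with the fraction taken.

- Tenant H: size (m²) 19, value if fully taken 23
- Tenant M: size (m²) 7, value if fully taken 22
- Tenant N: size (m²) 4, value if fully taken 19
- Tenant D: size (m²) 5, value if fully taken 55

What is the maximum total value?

Rank by value-to-size ratio: Tenant D 55/5≈11, Tenant N 19/4≈4.75, Tenant M 22/7≈3.14, Tenant H 23/19≈1.21.
Tenant D: take in full, 5 m² for value 55 → 1 left.
Fill the last 1 m² with part of Tenant N: 1/4 of it earns 4.75.
Total value = 59.75.

59.75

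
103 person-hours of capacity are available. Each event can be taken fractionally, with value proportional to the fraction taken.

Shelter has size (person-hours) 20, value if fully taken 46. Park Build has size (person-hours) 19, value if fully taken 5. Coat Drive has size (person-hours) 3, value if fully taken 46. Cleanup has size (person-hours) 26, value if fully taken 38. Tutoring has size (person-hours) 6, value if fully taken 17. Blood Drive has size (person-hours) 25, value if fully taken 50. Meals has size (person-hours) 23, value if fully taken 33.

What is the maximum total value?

Sort by value density: Coat Drive 46/3≈15.3, Tutoring 17/6≈2.83, Shelter 46/20≈2.3, Blood Drive 50/25≈2, Cleanup 38/26≈1.46, Meals 33/23≈1.43, Park Build 5/19≈0.263.
Take all of Coat Drive (3 person-hours, value 46) → 100 person-hours left.
All 6 person-hours of Tutoring fit (value 17) → 94 remain.
Shelter: take in full, 20 person-hours for value 46 → 74 left.
Take all of Blood Drive (25 person-hours, value 50) → 49 person-hours left.
Cleanup: take in full, 26 person-hours for value 38 → 23 left.
All 23 person-hours of Meals fit (value 33) → 0 remain.
Total value = 230.

230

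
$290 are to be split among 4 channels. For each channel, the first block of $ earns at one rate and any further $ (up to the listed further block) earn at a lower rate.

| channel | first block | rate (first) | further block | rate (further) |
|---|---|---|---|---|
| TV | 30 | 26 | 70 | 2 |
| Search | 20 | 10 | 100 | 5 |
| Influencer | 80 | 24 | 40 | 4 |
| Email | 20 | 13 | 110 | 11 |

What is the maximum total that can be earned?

Rank every tier by rate: TV/T1 26 > Influencer/T1 24 > Email/T1 13 > Email/T2 11 > Search/T1 10 > Search/T2 5 > Influencer/T2 4 > TV/T2 2.
Fill TV T1 block (30 at 26) ; 260 left.
Influencer T1 at 24: fill all 80 ; 180 left.
Email T1 at 13: fill all 20 ; 160 left.
Email T2 at 11: fill all 110 ; 50 left.
Search/T1 (10): +20 ; 30 left.
Search/T2: +30 of 100 at 5; pool empty.
Total = 26×30 + 24×80 + 13×20 + 11×110 + 10×20 + 5×30 = 4520.

4520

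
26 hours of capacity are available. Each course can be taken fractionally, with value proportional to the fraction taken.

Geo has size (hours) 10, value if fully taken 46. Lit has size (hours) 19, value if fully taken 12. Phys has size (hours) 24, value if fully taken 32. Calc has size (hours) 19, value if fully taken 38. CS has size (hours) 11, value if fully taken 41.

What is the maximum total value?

97

Best value per unit of size first: Geo 46/10≈4.6, CS 41/11≈3.73, Calc 38/19≈2, Phys 32/24≈1.33, Lit 12/19≈0.632.
All 10 hours of Geo fit (value 46) ; 16 remain.
CS: take in full, 11 hours for value 41 ; 5 left.
Fill the last 5 hours with part of Calc: 5/19 of it earns 10.
Total value = 97.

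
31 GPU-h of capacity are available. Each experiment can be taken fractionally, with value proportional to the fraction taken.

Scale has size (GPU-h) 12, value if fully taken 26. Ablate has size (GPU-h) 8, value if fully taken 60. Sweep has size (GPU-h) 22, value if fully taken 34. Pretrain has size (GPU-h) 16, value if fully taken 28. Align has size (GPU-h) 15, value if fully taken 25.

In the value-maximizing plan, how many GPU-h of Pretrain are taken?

11

Best value per unit of size first: Ablate 60/8≈7.5, Scale 26/12≈2.17, Pretrain 28/16≈1.75, Align 25/15≈1.67, Sweep 34/22≈1.55.
Ablate: take in full, 8 GPU-h for value 60 → 23 left.
All 12 GPU-h of Scale fit (value 26) → 11 remain.
11 GPU-h left: a 11/16 share of Pretrain gives 28×11/16 = 19.25.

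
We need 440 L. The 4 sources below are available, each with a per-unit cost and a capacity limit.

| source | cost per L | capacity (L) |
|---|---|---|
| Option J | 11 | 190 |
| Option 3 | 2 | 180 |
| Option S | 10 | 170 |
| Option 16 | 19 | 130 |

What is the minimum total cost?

Use sources in increasing cost order.
Option 3 (2): use full 180 ; 260 L to go.
Option S at 10: take all 170 L ; 90 still needed.
Take 90 from Option J at 11 to finish.
Option 16: unused.
Cost = 180×2 + 170×10 + 90×11 = 3050.

3050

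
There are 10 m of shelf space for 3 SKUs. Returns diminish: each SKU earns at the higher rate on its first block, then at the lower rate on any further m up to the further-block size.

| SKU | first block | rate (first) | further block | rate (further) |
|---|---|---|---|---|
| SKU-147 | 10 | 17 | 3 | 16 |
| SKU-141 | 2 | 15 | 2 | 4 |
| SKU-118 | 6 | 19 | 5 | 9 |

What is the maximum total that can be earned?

Treat each block as its own option and order by rate: SKU-118/tier1 19 > SKU-147/tier1 17 > SKU-147/tier2 16 > SKU-141/tier1 15 > SKU-118/tier2 9 > SKU-141/tier2 4.
Fill SKU-118 tier1 block (6 at 19) — 4 left.
SKU-147 tier1 at 17: only 4 left, fill 4.
Total = 19×6 + 17×4 = 182.

182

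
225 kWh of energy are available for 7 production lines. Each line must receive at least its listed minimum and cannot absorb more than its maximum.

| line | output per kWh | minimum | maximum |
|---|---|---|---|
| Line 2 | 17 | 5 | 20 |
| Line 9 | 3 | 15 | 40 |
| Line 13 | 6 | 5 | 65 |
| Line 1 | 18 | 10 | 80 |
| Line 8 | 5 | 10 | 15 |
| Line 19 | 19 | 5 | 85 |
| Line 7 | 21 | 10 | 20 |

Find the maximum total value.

Meeting every minimum uses 5+15+5+10+10+5+10 = 60 kWh, leaving 165.
Order the production lines by output per kWh: Line 7 21 > Line 19 19 > Line 1 18 > Line 2 17 > Line 13 6 > Line 8 5 > Line 9 3.
Line 7: +10 to 20 (cap) → 155 left.
Give Line 19 80 more to hit its cap of 85 → 75 left.
Line 1: +70 to 80 (cap) → 5 left.
Only 5 left; Line 2 takes them to reach 10.
Total = 17×10 + 3×15 + 6×5 + 18×80 + 5×10 + 19×85 + 21×20 = 3770.

3770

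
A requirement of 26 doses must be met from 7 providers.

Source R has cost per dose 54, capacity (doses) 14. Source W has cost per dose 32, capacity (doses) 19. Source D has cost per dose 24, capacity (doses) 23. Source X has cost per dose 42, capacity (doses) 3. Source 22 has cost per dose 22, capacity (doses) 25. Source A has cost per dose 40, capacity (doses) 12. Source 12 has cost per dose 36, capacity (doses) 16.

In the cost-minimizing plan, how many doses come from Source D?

Fill from the cheapest provider first.
Source 22 (22): use full 25 — 1 doses to go.
Source D (24): take the remaining 1 — done.
Source W, Source 12, Source A, Source X, Source R: unused.

1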